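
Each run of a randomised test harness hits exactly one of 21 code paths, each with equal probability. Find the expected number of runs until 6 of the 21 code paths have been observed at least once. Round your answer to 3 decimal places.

With k distinct code paths already seen, the next new one arrives after an expected 21/(21-k) runs.
Sum over k = 0,...,5: E = 21/21 + 21/20 + 21/19 + 21/18 + 21/17 + 21/16 = 6.8697.

6.870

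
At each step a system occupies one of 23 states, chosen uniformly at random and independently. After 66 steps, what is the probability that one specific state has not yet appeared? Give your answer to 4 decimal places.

0.0532

On each step the fixed state fails to appear with probability 22/23.
P(still missing after 66) = (22/23)^66 = 0.05319.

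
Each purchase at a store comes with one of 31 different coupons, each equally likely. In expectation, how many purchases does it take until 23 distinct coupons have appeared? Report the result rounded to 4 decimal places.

Going from k to k+1 distinct takes a geometric number of purchases with mean 31/(31-k).
Sum over k = 0,...,22: E = 31/31 + 31/30 + 31/29 + ... + 31/10 + 31/9 = 40.59103.

40.5910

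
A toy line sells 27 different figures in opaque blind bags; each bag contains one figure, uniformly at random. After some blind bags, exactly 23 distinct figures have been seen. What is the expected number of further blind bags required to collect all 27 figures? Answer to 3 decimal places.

From k distinct to k+1 distinct takes on average 27/(27-k) blind bags.
Sum over k = 23,...,26: E = 27/4 + 27/3 + 27/2 + 27/1 = 56.2500.

56.250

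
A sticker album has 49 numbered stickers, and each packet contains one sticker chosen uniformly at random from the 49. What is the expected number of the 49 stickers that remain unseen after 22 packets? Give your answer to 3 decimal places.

For each sticker, P(unseen after 22) = (48/49)^22 = 0.6353.
By linearity of expectation, E[unseen] = 49·(48/49)^22 = 31.1307.

31.131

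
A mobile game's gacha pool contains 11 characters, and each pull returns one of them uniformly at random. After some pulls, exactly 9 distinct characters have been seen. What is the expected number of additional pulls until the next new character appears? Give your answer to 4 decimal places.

Each pull yields a new character with probability (11-9)/11 = 2/11, so the wait is geometric with mean 11/2.
E = 11/2 = 5.50000.

5.5000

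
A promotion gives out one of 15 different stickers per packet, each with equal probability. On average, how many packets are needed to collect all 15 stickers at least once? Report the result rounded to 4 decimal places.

49.7734

After k distinct stickers have appeared, the next packet gives a new one with probability (15-k)/15, so the expected wait for the (k+1)-th is 15/(15-k).
E[T] = 15/15 + 15/14 + 15/13 + ... + 15/2 + 15/1 = 15·H_{15}.
H_{15} = 3.31823, so E[T] = 49.77343.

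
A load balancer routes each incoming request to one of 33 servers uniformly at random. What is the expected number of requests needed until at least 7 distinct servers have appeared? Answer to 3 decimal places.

With k distinct servers already seen, the next new one arrives after an expected 33/(33-k) requests.
Sum over k = 0,...,6: E = 33/33 + 33/32 + 33/31 + ... + 33/28 + 33/27 = 7.7345.

7.734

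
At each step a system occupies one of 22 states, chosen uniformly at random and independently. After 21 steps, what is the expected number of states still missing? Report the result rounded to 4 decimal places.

For each state, P(unseen after 21) = (21/22)^21 = 0.37647.
By linearity of expectation, E[unseen] = 22·(21/22)^21 = 8.28231.

8.2823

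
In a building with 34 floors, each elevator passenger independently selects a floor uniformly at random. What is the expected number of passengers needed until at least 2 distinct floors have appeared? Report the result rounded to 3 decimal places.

Going from k to k+1 distinct takes a geometric number of passengers with mean 34/(34-k).
Sum over k = 0,...,1: E = 34/34 + 34/33 = 2.0303.

2.030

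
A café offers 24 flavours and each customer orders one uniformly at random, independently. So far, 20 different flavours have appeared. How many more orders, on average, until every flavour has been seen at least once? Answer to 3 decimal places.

The wait to go from k to k+1 distinct flavours is geometric with mean 24/(24-k).
Sum over k = 20,...,23: E = 24/4 + 24/3 + 24/2 + 24/1 = 50.0000.

50.000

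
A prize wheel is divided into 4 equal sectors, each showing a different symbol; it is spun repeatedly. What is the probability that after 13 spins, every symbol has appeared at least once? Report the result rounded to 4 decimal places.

By inclusion–exclusion over which symbols are missing,
P(all seen) = Σ_{j=0}^{4} (-1)^j C(4,j)((4-j)/4)^13
= 1.00000 - 0.09503 + 0.00073 - 0.00000 + 0.00000
= 0.90570.

0.9057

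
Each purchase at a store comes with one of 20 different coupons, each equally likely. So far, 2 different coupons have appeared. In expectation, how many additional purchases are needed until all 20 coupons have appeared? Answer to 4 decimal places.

From k distinct to k+1 distinct takes on average 20/(20-k) purchases.
Sum over k = 2,...,19: E = 20/18 + 20/17 + 20/16 + ... + 20/2 + 20/1 = 69.90216.

69.9022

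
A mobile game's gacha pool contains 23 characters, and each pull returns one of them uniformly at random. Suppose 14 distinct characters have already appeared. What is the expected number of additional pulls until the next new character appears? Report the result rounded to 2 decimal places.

Each pull yields a new character with probability (23-14)/23 = 9/23, so the wait is geometric with mean 23/9.
E = 23/9 = 2.556.

2.56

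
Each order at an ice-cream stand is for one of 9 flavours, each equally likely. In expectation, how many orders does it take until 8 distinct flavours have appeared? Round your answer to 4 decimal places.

16.4607

With k distinct flavours already seen, the next new one arrives after an expected 9/(9-k) orders.
Sum over k = 0,...,7: E = 9/9 + 9/8 + 9/7 + ... + 9/3 + 9/2 = 16.46071.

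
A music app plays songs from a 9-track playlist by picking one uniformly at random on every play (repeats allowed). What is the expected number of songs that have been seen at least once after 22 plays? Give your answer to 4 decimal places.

8.3256

For each song, P(seen in 22 plays) = 1 - (8/9)^22 = 0.92507.
By linearity of expectation, E[distinct seen] = 9·(1 - (8/9)^22) = 8.32565.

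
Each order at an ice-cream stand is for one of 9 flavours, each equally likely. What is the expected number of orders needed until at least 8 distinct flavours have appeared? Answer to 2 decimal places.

16.46

With k distinct flavours already seen, the next new one arrives after an expected 9/(9-k) orders.
Sum over k = 0,...,7: E = 9/9 + 9/8 + 9/7 + ... + 9/3 + 9/2 = 16.461.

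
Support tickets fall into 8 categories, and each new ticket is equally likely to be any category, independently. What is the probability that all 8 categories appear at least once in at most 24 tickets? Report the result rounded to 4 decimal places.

0.7028

Let A_i be the event that category i is missing after 24 tickets. By inclusion–exclusion on the A_i,
P(all seen) = Σ_{j=0}^{8} (-1)^j C(8,j)((8-j)/8)^24
= 1.00000 - 0.32455 + 0.02809 - 0.00071 + 0.00000 - 0.00000 + 0.00000 - 0.00000 + 0.00000
= 0.70284.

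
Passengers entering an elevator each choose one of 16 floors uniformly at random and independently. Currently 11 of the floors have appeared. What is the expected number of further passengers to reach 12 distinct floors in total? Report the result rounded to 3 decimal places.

3.200

From k distinct to k+1 distinct takes on average 16/(16-k) passengers.
Only the k = 11 term is needed: E = 16/5 = 3.2000.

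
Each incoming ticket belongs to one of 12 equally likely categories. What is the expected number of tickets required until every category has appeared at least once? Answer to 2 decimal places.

Split into phases: going from k distinct to k+1 distinct takes on average 12/(12-k) tickets.
E[T] = 12/12 + 12/11 + 12/10 + ... + 12/2 + 12/1 = 12·H_{12}.
H_{12} = 3.103, so E[T] = 37.239.

37.24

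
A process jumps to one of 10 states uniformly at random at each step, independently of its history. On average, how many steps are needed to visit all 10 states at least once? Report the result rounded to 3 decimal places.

The wait to go from k to k+1 distinct states is geometric with mean 10/(10-k).
E[T] = 10/10 + 10/9 + 10/8 + ... + 10/2 + 10/1 = 10·H_{10}.
H_{10} = 2.9290, so E[T] = 29.2897.

29.290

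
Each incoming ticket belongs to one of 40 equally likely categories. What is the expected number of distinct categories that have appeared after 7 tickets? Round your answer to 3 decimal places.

6.496

For each category, P(seen in 7 tickets) = 1 - (39/40)^7 = 0.1624.
By linearity of expectation, E[distinct seen] = 40·(1 - (39/40)^7) = 6.4963.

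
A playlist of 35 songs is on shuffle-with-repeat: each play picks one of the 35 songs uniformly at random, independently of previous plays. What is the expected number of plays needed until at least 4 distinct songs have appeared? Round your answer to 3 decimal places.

4.184

With k distinct songs already seen, the next new one arrives after an expected 35/(35-k) plays.
Sum over k = 0,...,3: E = 35/35 + 35/34 + 35/33 + 35/32 = 4.1838.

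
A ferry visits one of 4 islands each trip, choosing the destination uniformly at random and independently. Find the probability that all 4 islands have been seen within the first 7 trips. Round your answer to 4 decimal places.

0.5127

By inclusion–exclusion over which islands are missing,
P(all seen) = Σ_{j=0}^{4} (-1)^j C(4,j)((4-j)/4)^7
= 1.00000 - 0.53394 + 0.04688 - 0.00024 + 0.00000
= 0.51270.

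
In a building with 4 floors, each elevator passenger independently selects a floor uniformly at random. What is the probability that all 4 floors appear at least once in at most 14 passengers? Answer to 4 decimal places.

0.9291

Let A_i be the event that floor i is missing after 14 passengers. By inclusion–exclusion on the A_i,
P(all seen) = Σ_{j=0}^{4} (-1)^j C(4,j)((4-j)/4)^14
= 1.00000 - 0.07127 + 0.00037 - 0.00000 + 0.00000
= 0.92909.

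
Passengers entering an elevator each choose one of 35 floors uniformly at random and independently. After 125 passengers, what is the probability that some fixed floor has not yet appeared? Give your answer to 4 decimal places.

0.0267

On each passenger the fixed floor fails to appear with probability 34/35.
P(still missing after 125) = (34/35)^125 = 0.02669.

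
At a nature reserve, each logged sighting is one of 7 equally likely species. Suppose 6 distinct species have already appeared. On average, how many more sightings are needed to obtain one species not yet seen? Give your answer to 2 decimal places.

Each sighting yields a new species with probability (7-6)/7 = 1/7, so the wait is geometric with mean 7/1.
E = 7/1 = 7.000.

7.00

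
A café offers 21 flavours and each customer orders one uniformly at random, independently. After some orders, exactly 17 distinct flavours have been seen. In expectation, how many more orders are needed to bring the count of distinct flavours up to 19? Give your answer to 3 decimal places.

With k distinct flavours already seen, the next new one takes an expected 21/(21-k) orders.
Sum over k = 17,...,18: E = 21/4 + 21/3 = 12.2500.

12.250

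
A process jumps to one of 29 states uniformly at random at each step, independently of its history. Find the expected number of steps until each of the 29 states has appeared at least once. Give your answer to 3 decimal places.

Split into phases: going from k distinct to k+1 distinct takes on average 29/(29-k) steps.
E[T] = 29/29 + 29/28 + 29/27 + ... + 29/2 + 29/1 = 29·H_{29}.
H_{29} = 3.9617, so E[T] = 114.8880.

114.888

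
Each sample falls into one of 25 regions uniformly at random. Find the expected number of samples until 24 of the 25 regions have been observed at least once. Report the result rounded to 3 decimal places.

70.399

With k distinct regions already seen, the next new one arrives after an expected 25/(25-k) samples.
Sum over k = 0,...,23: E = 25/25 + 25/24 + 25/23 + ... + 25/3 + 25/2 = 70.3990.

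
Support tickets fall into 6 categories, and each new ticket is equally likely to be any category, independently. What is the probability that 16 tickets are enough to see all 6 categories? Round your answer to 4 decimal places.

0.6980

Let A_i be the event that category i is missing after 16 tickets. By inclusion–exclusion on the A_i,
P(all seen) = Σ_{j=0}^{6} (-1)^j C(6,j)((6-j)/6)^16
= 1.00000 - 0.32453 + 0.02284 - 0.00031 + 0.00000 - 0.00000 + 0.00000
= 0.69800.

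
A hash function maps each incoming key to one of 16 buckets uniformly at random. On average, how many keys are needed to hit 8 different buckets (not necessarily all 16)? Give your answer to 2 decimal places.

10.61

With k distinct buckets already seen, the next new one arrives after an expected 16/(16-k) keys.
Sum over k = 0,...,7: E = 16/16 + 16/15 + 16/14 + ... + 16/10 + 16/9 = 10.606.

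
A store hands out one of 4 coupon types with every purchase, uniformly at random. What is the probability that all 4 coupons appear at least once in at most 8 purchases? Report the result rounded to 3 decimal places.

0.623

Let A_i be the event that coupon i is missing after 8 purchases. By inclusion–exclusion on the A_i,
P(all seen) = Σ_{j=0}^{4} (-1)^j C(4,j)((4-j)/4)^8
= 1.0000 - 0.4005 + 0.0234 - 0.0001 + 0.0000
= 0.6229.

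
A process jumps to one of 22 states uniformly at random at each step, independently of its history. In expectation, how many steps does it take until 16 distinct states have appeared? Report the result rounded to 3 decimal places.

With k distinct states already seen, the next new one arrives after an expected 22/(22-k) steps.
Sum over k = 0,...,15: E = 22/22 + 22/21 + 22/20 + ... + 22/8 + 22/7 = 27.2979.

27.298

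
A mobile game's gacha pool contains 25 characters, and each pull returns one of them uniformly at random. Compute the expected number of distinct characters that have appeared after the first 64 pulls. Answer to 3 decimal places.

For each character, P(seen in 64 pulls) = 1 - (24/25)^64 = 0.9267.
By linearity of expectation, E[distinct seen] = 25·(1 - (24/25)^64) = 23.1664.

23.166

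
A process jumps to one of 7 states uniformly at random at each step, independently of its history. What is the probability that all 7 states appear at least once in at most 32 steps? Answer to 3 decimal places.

0.950

By inclusion–exclusion over which states are missing,
P(all seen) = Σ_{j=0}^{7} (-1)^j C(7,j)((7-j)/7)^32
= 1.0000 - 0.0504 + 0.0004 - 0.0000 + 0.0000 - 0.0000 + 0.0000 - 0.0000
= 0.9500.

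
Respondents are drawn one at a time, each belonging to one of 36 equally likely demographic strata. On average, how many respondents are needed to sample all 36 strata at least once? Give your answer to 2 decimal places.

150.28

The wait to go from k to k+1 distinct strata is geometric with mean 36/(36-k).
E[T] = 36/36 + 36/35 + 36/34 + ... + 36/2 + 36/1 = 36·H_{36}.
H_{36} = 4.175, so E[T] = 150.284.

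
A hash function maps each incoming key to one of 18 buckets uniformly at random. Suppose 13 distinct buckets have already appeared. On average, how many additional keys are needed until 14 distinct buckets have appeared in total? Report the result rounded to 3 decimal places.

With k distinct buckets already seen, the next new one takes an expected 18/(18-k) keys.
Only the k = 13 term is needed: E = 18/5 = 3.6000.

3.600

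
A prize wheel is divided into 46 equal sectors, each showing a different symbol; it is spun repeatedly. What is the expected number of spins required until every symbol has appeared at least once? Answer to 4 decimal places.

203.1676

Split into phases: going from k distinct to k+1 distinct takes on average 46/(46-k) spins.
E[T] = 46/46 + 46/45 + 46/44 + ... + 46/2 + 46/1 = 46·H_{46}.
H_{46} = 4.41669, so E[T] = 203.16761.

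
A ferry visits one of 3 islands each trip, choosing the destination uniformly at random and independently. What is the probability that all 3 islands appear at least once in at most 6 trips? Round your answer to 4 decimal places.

0.7407

By inclusion–exclusion over which islands are missing,
P(all seen) = Σ_{j=0}^{3} (-1)^j C(3,j)((3-j)/3)^6
= 1.00000 - 0.26337 + 0.00412 - 0.00000
= 0.74074.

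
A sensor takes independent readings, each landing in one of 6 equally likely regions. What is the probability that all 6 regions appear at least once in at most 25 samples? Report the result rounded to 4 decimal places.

By inclusion–exclusion over which regions are missing,
P(all seen) = Σ_{j=0}^{6} (-1)^j C(6,j)((6-j)/6)^25
= 1.00000 - 0.06290 + 0.00059 - 0.00000 + 0.00000 - 0.00000 + 0.00000
= 0.93770.

0.9377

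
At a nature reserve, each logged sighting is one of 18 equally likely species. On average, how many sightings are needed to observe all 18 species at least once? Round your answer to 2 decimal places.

62.91

After k distinct species have appeared, the next sighting gives a new one with probability (18-k)/18, so the expected wait for the (k+1)-th is 18/(18-k).
E[T] = 18/18 + 18/17 + 18/16 + ... + 18/2 + 18/1 = 18·H_{18}.
H_{18} = 3.495, so E[T] = 62.912.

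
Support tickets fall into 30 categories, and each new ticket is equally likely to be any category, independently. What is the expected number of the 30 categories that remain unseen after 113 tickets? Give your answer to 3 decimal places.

For each category, P(unseen after 113) = (29/30)^113 = 0.0217.
By linearity of expectation, E[unseen] = 30·(29/30)^113 = 0.6507.

0.651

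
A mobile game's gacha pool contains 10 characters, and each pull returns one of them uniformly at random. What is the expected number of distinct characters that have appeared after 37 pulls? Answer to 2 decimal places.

9.80

For each character, P(seen in 37 pulls) = 1 - (9/10)^37 = 0.980.
By linearity of expectation, E[distinct seen] = 10·(1 - (9/10)^37) = 9.797.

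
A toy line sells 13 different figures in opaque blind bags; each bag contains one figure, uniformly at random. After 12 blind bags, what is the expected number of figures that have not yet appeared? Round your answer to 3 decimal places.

For each figure, P(unseen after 12) = (12/13)^12 = 0.3827.
By linearity of expectation, E[unseen] = 13·(12/13)^12 = 4.9751.

4.975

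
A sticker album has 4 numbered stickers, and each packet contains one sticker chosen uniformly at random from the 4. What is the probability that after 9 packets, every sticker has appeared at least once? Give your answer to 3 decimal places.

0.711

Let A_i be the event that sticker i is missing after 9 packets. By inclusion–exclusion on the A_i,
P(all seen) = Σ_{j=0}^{4} (-1)^j C(4,j)((4-j)/4)^9
= 1.0000 - 0.3003 + 0.0117 - 0.0000 + 0.0000
= 0.7114.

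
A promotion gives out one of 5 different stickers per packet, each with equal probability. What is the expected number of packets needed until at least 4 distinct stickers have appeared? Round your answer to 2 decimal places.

6.42

Going from k to k+1 distinct takes a geometric number of packets with mean 5/(5-k).
Sum over k = 0,...,3: E = 5/5 + 5/4 + 5/3 + 5/2 = 6.417.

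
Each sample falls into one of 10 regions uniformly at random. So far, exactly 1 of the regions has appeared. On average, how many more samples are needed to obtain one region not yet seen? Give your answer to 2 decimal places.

Each sample yields a new region with probability (10-1)/10 = 9/10, so the wait is geometric with mean 10/9.
E = 10/9 = 1.111.

1.11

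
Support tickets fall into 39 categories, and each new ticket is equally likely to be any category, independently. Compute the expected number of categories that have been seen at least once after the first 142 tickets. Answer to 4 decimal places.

For each category, P(seen in 142 tickets) = 1 - (38/39)^142 = 0.97499.
By linearity of expectation, E[distinct seen] = 39·(1 - (38/39)^142) = 38.02465.

38.0246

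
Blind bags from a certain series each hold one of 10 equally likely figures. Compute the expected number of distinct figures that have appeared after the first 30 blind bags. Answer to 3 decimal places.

For each figure, P(seen in 30 blind bags) = 1 - (9/10)^30 = 0.9576.
By linearity of expectation, E[distinct seen] = 10·(1 - (9/10)^30) = 9.5761.

9.576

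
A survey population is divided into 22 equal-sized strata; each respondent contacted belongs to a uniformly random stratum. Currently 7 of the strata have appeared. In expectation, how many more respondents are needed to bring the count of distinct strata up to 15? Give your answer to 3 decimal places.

From k distinct to k+1 distinct takes on average 22/(22-k) respondents.
Sum over k = 7,...,14: E = 22/15 + 22/14 + 22/13 + ... + 22/9 + 22/8 = 15.9582.

15.958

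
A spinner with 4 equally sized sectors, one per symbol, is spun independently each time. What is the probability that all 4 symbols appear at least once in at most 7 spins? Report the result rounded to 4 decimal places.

0.5127

Let A_i be the event that symbol i is missing after 7 spins. By inclusion–exclusion on the A_i,
P(all seen) = Σ_{j=0}^{4} (-1)^j C(4,j)((4-j)/4)^7
= 1.00000 - 0.53394 + 0.04688 - 0.00024 + 0.00000
= 0.51270.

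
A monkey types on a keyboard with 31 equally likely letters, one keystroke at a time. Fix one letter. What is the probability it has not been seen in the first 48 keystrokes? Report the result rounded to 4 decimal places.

0.2072

On each keystroke the fixed letter fails to appear with probability 30/31.
P(still missing after 48) = (30/31)^48 = 0.20723.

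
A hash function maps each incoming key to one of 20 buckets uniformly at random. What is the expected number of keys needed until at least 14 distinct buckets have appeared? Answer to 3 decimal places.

With k distinct buckets already seen, the next new one arrives after an expected 20/(20-k) keys.
Sum over k = 0,...,13: E = 20/20 + 20/19 + 20/18 + ... + 20/8 + 20/7 = 22.9548.

22.955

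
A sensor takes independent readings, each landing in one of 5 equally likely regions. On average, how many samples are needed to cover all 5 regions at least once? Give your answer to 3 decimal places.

11.417

The wait to go from k to k+1 distinct regions is geometric with mean 5/(5-k).
E[T] = 5/5 + 5/4 + 5/3 + 5/2 + 5/1 = 5·H_{5}.
H_{5} = 2.2833, so E[T] = 11.4167.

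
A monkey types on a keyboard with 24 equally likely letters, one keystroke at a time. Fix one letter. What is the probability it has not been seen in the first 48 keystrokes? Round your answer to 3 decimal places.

0.130

On each keystroke the fixed letter fails to appear with probability 23/24.
P(still missing after 48) = (23/24)^48 = 0.1297.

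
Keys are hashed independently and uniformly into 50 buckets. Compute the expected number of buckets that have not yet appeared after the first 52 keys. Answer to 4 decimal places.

17.4874

For each bucket, P(unseen after 52) = (49/50)^52 = 0.34975.
By linearity of expectation, E[unseen] = 50·(49/50)^52 = 17.48743.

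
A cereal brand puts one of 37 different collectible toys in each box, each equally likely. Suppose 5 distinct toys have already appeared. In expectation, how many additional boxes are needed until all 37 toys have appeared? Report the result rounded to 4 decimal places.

From k distinct to k+1 distinct takes on average 37/(37-k) boxes.
Sum over k = 5,...,36: E = 37/32 + 37/31 + 37/30 + ... + 37/2 + 37/1 = 150.16432.

150.1643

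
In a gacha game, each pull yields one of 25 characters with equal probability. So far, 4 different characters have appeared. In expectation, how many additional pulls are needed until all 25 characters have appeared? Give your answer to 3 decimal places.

From k distinct to k+1 distinct takes on average 25/(25-k) pulls.
Sum over k = 4,...,24: E = 25/21 + 25/20 + 25/19 + ... + 25/2 + 25/1 = 91.1340.

91.134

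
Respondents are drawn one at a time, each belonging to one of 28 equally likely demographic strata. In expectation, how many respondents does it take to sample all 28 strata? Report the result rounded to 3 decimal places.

Split into phases: going from k distinct to k+1 distinct takes on average 28/(28-k) respondents.
E[T] = 28/28 + 28/27 + 28/26 + ... + 28/2 + 28/1 = 28·H_{28}.
H_{28} = 3.9272, so E[T] = 109.9608.

109.961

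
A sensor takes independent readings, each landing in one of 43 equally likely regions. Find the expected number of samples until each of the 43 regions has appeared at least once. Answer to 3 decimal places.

187.050

After k distinct regions have appeared, the next sample gives a new one with probability (43-k)/43, so the expected wait for the (k+1)-th is 43/(43-k).
E[T] = 43/43 + 43/42 + 43/41 + ... + 43/2 + 43/1 = 43·H_{43}.
H_{43} = 4.3500, so E[T] = 187.0499.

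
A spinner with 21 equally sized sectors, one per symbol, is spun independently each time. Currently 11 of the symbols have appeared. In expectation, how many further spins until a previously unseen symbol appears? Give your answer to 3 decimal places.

The number of spins until the next new symbol is geometric with success probability 10/21, so its mean is 21/10.
E = 21/10 = 2.1000.

2.100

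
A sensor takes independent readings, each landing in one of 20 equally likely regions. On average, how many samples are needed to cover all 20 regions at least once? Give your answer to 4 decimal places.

71.9548

After k distinct regions have appeared, the next sample gives a new one with probability (20-k)/20, so the expected wait for the (k+1)-th is 20/(20-k).
E[T] = 20/20 + 20/19 + 20/18 + ... + 20/2 + 20/1 = 20·H_{20}.
H_{20} = 3.59774, so E[T] = 71.95479.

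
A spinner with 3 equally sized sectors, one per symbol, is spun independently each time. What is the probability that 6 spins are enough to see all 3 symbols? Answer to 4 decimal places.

By inclusion–exclusion over which symbols are missing,
P(all seen) = Σ_{j=0}^{3} (-1)^j C(3,j)((3-j)/3)^6
= 1.00000 - 0.26337 + 0.00412 - 0.00000
= 0.74074.

0.7407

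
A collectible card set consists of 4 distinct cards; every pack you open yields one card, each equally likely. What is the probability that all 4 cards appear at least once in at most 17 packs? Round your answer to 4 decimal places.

0.9700

Let A_i be the event that card i is missing after 17 packs. By inclusion–exclusion on the A_i,
P(all seen) = Σ_{j=0}^{4} (-1)^j C(4,j)((4-j)/4)^17
= 1.00000 - 0.03007 + 0.00005 - 0.00000 + 0.00000
= 0.96998.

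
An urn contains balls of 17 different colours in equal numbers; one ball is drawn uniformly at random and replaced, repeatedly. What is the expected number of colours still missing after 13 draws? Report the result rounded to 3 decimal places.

7.730

For each colour, P(unseen after 13) = (16/17)^13 = 0.4547.
By linearity of expectation, E[unseen] = 17·(16/17)^13 = 7.7299.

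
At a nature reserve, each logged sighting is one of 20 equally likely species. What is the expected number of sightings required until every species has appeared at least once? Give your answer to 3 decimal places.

71.955

The wait to go from k to k+1 distinct species is geometric with mean 20/(20-k).
E[T] = 20/20 + 20/19 + 20/18 + ... + 20/2 + 20/1 = 20·H_{20}.
H_{20} = 3.5977, so E[T] = 71.9548.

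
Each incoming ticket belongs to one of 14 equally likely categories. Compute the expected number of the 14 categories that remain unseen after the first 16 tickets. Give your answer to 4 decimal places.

4.2773

For each category, P(unseen after 16) = (13/14)^16 = 0.30552.
By linearity of expectation, E[unseen] = 14·(13/14)^16 = 4.27733.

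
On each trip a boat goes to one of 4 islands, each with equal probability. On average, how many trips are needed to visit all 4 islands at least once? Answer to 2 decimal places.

8.33

After k distinct islands have appeared, the next trip gives a new one with probability (4-k)/4, so the expected wait for the (k+1)-th is 4/(4-k).
E[T] = 4/4 + 4/3 + 4/2 + 4/1 = 4·H_{4}.
H_{4} = 2.083, so E[T] = 8.333.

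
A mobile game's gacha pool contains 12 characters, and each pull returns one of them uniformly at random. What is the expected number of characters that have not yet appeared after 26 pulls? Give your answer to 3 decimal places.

1.249

For each character, P(unseen after 26) = (11/12)^26 = 0.1041.
By linearity of expectation, E[unseen] = 12·(11/12)^26 = 1.2493.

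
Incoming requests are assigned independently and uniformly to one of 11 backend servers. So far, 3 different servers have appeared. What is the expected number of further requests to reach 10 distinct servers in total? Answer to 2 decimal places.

18.90

From k distinct to k+1 distinct takes on average 11/(11-k) requests.
Sum over k = 3,...,9: E = 11/8 + 11/7 + 11/6 + ... + 11/3 + 11/2 = 18.896.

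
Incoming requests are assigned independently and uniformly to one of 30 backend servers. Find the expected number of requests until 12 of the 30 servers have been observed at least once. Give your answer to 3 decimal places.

14.996

Going from k to k+1 distinct takes a geometric number of requests with mean 30/(30-k).
Sum over k = 0,...,11: E = 30/30 + 30/29 + 30/28 + ... + 30/20 + 30/19 = 14.9964.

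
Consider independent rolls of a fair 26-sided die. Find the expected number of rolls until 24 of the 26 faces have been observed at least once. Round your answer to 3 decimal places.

61.215

Going from k to k+1 distinct takes a geometric number of rolls with mean 26/(26-k).
Sum over k = 0,...,23: E = 26/26 + 26/25 + 26/24 + ... + 26/4 + 26/3 = 61.2149.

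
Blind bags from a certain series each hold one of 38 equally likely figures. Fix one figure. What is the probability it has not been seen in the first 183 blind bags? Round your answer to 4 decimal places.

On each blind bag the fixed figure fails to appear with probability 37/38.
P(still missing after 183) = (37/38)^183 = 0.00759.

0.0076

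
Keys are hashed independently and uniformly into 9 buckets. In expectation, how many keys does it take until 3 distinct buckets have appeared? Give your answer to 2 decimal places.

3.41

Going from k to k+1 distinct takes a geometric number of keys with mean 9/(9-k).
Sum over k = 0,...,2: E = 9/9 + 9/8 + 9/7 = 3.411.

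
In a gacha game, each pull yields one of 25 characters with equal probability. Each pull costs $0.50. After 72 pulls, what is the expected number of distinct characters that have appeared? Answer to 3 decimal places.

23.677

For each character, P(seen in 72 pulls) = 1 - (24/25)^72 = 0.9471.
By linearity of expectation, E[distinct seen] = 25·(1 - (24/25)^72) = 23.6773.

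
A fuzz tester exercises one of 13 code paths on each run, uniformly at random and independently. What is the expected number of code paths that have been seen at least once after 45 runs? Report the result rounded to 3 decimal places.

For each code path, P(seen in 45 runs) = 1 - (12/13)^45 = 0.9727.
By linearity of expectation, E[distinct seen] = 13·(1 - (12/13)^45) = 12.6455.

12.645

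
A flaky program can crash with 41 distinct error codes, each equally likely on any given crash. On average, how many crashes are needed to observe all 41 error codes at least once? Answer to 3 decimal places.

176.420

Split into phases: going from k distinct to k+1 distinct takes on average 41/(41-k) crashes.
E[T] = 41/41 + 41/40 + 41/39 + ... + 41/2 + 41/1 = 41·H_{41}.
H_{41} = 4.3029, so E[T] = 176.4203.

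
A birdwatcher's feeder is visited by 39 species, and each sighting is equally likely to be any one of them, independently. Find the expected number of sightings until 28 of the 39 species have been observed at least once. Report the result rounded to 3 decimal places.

With k distinct species already seen, the next new one arrives after an expected 39/(39-k) sightings.
Sum over k = 0,...,27: E = 39/39 + 39/38 + 39/37 + ... + 39/13 + 39/12 = 48.1130.

48.113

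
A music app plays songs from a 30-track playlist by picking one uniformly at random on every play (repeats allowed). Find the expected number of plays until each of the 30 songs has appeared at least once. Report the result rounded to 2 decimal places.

Split into phases: going from k distinct to k+1 distinct takes on average 30/(30-k) plays.
E[T] = 30/30 + 30/29 + 30/28 + ... + 30/2 + 30/1 = 30·H_{30}.
H_{30} = 3.995, so E[T] = 119.850.

119.85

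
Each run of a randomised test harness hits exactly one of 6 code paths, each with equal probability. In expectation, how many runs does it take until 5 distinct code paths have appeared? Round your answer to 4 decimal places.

Going from k to k+1 distinct takes a geometric number of runs with mean 6/(6-k).
Sum over k = 0,...,4: E = 6/6 + 6/5 + 6/4 + 6/3 + 6/2 = 8.70000.

8.7000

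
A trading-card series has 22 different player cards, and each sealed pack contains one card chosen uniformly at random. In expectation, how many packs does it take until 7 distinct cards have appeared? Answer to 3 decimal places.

With k distinct cards already seen, the next new one arrives after an expected 22/(22-k) packs.
Sum over k = 0,...,6: E = 22/22 + 22/21 + 22/20 + ... + 22/17 + 22/16 = 8.1969.

8.197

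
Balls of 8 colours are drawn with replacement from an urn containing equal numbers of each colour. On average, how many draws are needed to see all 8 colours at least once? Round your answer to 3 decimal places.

Split into phases: going from k distinct to k+1 distinct takes on average 8/(8-k) draws.
E[T] = 8/8 + 8/7 + 8/6 + ... + 8/2 + 8/1 = 8·H_{8}.
H_{8} = 2.7179, so E[T] = 21.7429.

21.743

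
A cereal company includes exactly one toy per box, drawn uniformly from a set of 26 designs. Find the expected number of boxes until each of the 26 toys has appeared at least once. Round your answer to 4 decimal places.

Split into phases: going from k distinct to k+1 distinct takes on average 26/(26-k) boxes.
E[T] = 26/26 + 26/25 + 26/24 + ... + 26/2 + 26/1 = 26·H_{26}.
H_{26} = 3.85442, so E[T] = 100.21491.

100.2149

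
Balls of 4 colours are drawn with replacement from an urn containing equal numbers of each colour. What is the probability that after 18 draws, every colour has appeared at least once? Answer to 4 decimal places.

0.9775

By inclusion–exclusion over which colours are missing,
P(all seen) = Σ_{j=0}^{4} (-1)^j C(4,j)((4-j)/4)^18
= 1.00000 - 0.02255 + 0.00002 - 0.00000 + 0.00000
= 0.97747.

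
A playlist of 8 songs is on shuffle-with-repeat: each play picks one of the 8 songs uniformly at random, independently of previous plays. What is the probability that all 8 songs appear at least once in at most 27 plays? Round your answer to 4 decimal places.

Let A_i be the event that song i is missing after 27 plays. By inclusion–exclusion on the A_i,
P(all seen) = Σ_{j=0}^{8} (-1)^j C(8,j)((8-j)/8)^27
= 1.00000 - 0.21742 + 0.01185 - 0.00017 + 0.00000 - 0.00000 + 0.00000 - 0.00000 + 0.00000
= 0.79426.

0.7943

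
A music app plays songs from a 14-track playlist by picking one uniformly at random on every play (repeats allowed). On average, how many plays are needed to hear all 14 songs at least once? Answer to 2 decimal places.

The wait to go from k to k+1 distinct songs is geometric with mean 14/(14-k).
E[T] = 14/14 + 14/13 + 14/12 + ... + 14/2 + 14/1 = 14·H_{14}.
H_{14} = 3.252, so E[T] = 45.522.

45.52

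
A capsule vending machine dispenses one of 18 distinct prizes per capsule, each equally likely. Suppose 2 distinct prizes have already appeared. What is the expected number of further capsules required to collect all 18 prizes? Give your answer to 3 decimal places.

60.853

The wait to go from k to k+1 distinct prizes is geometric with mean 18/(18-k).
Sum over k = 2,...,17: E = 18/16 + 18/15 + 18/14 + ... + 18/2 + 18/1 = 60.8531.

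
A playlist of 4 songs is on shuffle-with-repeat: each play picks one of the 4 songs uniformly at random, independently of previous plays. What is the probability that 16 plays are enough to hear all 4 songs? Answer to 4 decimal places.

Let A_i be the event that song i is missing after 16 plays. By inclusion–exclusion on the A_i,
P(all seen) = Σ_{j=0}^{4} (-1)^j C(4,j)((4-j)/4)^16
= 1.00000 - 0.04009 + 0.00009 - 0.00000 + 0.00000
= 0.96000.

0.9600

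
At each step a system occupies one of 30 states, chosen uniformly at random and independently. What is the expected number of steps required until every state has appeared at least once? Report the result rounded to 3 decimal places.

119.850

After k distinct states have appeared, the next step gives a new one with probability (30-k)/30, so the expected wait for the (k+1)-th is 30/(30-k).
E[T] = 30/30 + 30/29 + 30/28 + ... + 30/2 + 30/1 = 30·H_{30}.
H_{30} = 3.9950, so E[T] = 119.8496.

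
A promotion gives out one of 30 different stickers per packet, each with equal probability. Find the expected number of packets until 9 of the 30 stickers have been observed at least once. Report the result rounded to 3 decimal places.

With k distinct stickers already seen, the next new one arrives after an expected 30/(30-k) packets.
Sum over k = 0,...,8: E = 30/30 + 30/29 + 30/28 + ... + 30/23 + 30/22 = 10.4889.

10.489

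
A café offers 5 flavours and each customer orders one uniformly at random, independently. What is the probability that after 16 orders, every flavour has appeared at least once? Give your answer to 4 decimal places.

Let A_i be the event that flavour i is missing after 16 orders. By inclusion–exclusion on the A_i,
P(all seen) = Σ_{j=0}^{5} (-1)^j C(5,j)((5-j)/5)^16
= 1.00000 - 0.14074 + 0.00282 - 0.00000 + 0.00000 - 0.00000
= 0.86208.

0.8621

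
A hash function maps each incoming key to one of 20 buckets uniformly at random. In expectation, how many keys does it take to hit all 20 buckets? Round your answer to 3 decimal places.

71.955

Split into phases: going from k distinct to k+1 distinct takes on average 20/(20-k) keys.
E[T] = 20/20 + 20/19 + 20/18 + ... + 20/2 + 20/1 = 20·H_{20}.
H_{20} = 3.5977, so E[T] = 71.9548.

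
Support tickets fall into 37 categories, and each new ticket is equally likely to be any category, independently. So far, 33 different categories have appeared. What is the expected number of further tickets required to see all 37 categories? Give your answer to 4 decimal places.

The wait to go from k to k+1 distinct categories is geometric with mean 37/(37-k).
Sum over k = 33,...,36: E = 37/4 + 37/3 + 37/2 + 37/1 = 77.08333.

77.0833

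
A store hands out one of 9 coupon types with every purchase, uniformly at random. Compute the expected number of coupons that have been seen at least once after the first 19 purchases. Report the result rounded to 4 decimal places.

For each coupon, P(seen in 19 purchases) = 1 - (8/9)^19 = 0.89332.
By linearity of expectation, E[distinct seen] = 9·(1 - (8/9)^19) = 8.03984.

8.0398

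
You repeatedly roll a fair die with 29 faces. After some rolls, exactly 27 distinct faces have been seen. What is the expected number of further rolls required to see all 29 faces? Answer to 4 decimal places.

43.5000

The wait to go from k to k+1 distinct faces is geometric with mean 29/(29-k).
Sum over k = 27,...,28: E = 29/2 + 29/1 = 43.50000.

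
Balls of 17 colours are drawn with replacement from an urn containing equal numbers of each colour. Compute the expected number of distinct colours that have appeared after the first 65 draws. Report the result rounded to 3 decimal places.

For each colour, P(seen in 65 draws) = 1 - (16/17)^65 = 0.9806.
By linearity of expectation, E[distinct seen] = 17·(1 - (16/17)^65) = 16.6696.

16.670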